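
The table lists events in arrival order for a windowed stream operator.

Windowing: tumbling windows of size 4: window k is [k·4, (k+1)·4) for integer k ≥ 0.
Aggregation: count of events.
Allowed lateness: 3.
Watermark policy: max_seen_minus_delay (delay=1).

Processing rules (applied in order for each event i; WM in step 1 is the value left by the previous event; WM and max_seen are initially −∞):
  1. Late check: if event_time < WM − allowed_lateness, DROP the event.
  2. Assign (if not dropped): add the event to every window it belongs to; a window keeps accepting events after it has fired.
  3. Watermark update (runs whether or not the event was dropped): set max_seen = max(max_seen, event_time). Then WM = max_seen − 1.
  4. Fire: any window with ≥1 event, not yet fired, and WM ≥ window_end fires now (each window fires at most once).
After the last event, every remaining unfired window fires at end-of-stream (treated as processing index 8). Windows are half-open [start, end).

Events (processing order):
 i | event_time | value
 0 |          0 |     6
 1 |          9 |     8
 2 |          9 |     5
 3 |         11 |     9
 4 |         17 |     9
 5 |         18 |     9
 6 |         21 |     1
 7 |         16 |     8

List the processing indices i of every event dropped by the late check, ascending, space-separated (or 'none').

7

i=0 t=0 v=6: → [0,4); WM=-1
i=1 t=9 v=8: → [8,12); WM=8; [0,4) fires=1
i=2 t=9 v=5: → [8,12); WM=8
i=3 t=11 v=9: → [8,12); WM=10
i=4 t=17 v=9: → [16,20); WM=16; [8,12) fires=3
i=5 t=18 v=9: → [16,20); WM=17
i=6 t=21 v=1: → [20,24); WM=20; [16,20) fires=2
i=7 t=16 v=8: DROP (t<20-3); WM=20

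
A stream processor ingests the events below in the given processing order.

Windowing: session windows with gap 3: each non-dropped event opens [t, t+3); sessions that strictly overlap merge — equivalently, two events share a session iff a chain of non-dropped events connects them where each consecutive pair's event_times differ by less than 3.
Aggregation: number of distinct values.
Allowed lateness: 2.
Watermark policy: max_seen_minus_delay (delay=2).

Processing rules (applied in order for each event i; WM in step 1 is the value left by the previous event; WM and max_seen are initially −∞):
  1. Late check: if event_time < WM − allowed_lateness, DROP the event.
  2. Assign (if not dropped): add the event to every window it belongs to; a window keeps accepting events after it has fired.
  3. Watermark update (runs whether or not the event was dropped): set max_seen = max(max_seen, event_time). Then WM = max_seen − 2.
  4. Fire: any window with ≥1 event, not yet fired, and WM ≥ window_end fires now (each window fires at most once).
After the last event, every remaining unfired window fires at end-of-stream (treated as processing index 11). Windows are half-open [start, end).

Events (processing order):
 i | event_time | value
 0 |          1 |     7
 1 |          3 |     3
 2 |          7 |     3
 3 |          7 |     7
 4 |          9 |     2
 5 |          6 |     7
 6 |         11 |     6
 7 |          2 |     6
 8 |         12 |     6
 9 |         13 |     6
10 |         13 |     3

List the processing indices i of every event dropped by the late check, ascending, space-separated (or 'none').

i=0 t=1 v=7: → [1,4); WM=-1
i=1 t=3 v=3: → [1,6); WM=1
i=2 t=7 v=3: → [7,10); WM=5
i=3 t=7 v=7: → [7,10); WM=5
i=4 t=9 v=2: → [7,12); WM=7
i=5 t=6 v=7: → [6,12); WM=7
i=6 t=11 v=6: → [6,14); WM=9
i=7 t=2 v=6: DROP (t<9-2); WM=9
i=8 t=12 v=6: → [6,15); WM=10
i=9 t=13 v=6: → [6,16); WM=11
i=10 t=13 v=3: → [6,16); WM=11

7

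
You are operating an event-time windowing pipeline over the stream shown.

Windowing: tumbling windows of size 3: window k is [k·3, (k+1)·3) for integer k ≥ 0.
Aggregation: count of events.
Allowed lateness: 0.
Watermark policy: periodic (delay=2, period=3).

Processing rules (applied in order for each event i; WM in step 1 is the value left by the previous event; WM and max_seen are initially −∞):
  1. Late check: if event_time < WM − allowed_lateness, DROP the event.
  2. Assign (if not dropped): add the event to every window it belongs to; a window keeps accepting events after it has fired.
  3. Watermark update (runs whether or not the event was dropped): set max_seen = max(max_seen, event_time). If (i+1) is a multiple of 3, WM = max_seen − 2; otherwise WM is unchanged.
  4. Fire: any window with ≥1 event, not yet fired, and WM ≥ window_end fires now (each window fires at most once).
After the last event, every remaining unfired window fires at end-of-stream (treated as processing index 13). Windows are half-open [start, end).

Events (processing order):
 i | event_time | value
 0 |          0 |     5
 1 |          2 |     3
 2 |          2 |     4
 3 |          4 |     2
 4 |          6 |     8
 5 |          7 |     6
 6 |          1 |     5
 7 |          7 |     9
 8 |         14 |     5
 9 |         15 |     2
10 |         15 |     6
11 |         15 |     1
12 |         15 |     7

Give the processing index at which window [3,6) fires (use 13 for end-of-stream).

i=0 t=0 v=5: → [0,3); WM=−∞
i=1 t=2 v=3: → [0,3); WM=−∞
i=2 t=2 v=4: → [0,3); WM=0
i=3 t=4 v=2: → [3,6); WM=0
i=4 t=6 v=8: → [6,9); WM=0
i=5 t=7 v=6: → [6,9); WM=5; [0,3) fires=3
i=6 t=1 v=5: DROP (t<5-0); WM=5
i=7 t=7 v=9: → [6,9); WM=5
i=8 t=14 v=5: → [12,15); WM=12; [3,6) fires=1 [6,9) fires=3
i=9 t=15 v=2: → [15,18); WM=12
i=10 t=15 v=6: → [15,18); WM=12
i=11 t=15 v=1: → [15,18); WM=13
i=12 t=15 v=7: → [15,18); WM=13

8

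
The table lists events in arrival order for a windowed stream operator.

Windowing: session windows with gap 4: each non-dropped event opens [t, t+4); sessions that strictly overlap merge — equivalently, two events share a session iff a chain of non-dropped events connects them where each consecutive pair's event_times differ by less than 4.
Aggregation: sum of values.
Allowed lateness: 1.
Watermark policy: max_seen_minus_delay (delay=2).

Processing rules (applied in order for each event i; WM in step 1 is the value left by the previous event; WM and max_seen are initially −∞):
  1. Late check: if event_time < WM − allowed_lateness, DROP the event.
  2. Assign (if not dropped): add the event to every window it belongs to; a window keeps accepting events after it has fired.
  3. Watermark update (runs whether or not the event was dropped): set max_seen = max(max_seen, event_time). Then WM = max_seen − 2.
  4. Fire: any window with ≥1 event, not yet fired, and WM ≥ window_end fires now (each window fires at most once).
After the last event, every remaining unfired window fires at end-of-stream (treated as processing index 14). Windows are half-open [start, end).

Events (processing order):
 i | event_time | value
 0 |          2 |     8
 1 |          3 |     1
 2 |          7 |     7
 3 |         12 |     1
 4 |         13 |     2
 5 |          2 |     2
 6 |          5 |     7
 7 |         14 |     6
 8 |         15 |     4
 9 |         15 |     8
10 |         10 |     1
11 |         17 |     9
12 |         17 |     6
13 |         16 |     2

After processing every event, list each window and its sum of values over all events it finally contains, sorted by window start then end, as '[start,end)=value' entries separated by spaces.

[2,7)=9 [7,11)=7 [12,21)=38

i=0 t=2 v=8: → [2,6); WM=0
i=1 t=3 v=1: → [2,7); WM=1
i=2 t=7 v=7: → [7,11); WM=5
i=3 t=12 v=1: → [12,16); WM=10
i=4 t=13 v=2: → [12,17); WM=11
i=5 t=2 v=2: DROP (t<11-1); WM=11
i=6 t=5 v=7: DROP (t<11-1); WM=11
i=7 t=14 v=6: → [12,18); WM=12
i=8 t=15 v=4: → [12,19); WM=13
i=9 t=15 v=8: → [12,19); WM=13
i=10 t=10 v=1: DROP (t<13-1); WM=13
i=11 t=17 v=9: → [12,21); WM=15
i=12 t=17 v=6: → [12,21); WM=15
i=13 t=16 v=2: → [12,21); WM=15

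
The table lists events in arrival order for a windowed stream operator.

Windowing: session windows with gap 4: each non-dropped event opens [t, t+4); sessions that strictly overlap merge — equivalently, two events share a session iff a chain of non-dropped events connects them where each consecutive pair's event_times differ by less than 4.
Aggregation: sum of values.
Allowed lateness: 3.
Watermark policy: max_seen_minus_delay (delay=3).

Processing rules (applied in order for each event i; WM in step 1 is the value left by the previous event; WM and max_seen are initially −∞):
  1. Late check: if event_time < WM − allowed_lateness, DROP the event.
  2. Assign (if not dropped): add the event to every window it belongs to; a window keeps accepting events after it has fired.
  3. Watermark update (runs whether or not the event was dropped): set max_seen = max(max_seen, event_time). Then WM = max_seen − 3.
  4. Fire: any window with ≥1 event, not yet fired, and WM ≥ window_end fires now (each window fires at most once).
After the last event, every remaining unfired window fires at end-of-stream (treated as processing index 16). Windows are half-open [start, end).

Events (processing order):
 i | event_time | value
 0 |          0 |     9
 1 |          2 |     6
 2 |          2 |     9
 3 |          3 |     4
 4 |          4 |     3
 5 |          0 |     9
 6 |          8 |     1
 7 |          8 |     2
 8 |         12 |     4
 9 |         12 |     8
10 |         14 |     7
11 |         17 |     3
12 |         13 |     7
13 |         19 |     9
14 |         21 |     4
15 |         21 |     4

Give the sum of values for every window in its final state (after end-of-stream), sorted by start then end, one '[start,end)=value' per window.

i=0 t=0 v=9: → [0,4); WM=-3
i=1 t=2 v=6: → [0,6); WM=-1
i=2 t=2 v=9: → [0,6); WM=-1
i=3 t=3 v=4: → [0,7); WM=0
i=4 t=4 v=3: → [0,8); WM=1
i=5 t=0 v=9: → [0,8); WM=1
i=6 t=8 v=1: → [8,12); WM=5
i=7 t=8 v=2: → [8,12); WM=5
i=8 t=12 v=4: → [12,16); WM=9
i=9 t=12 v=8: → [12,16); WM=9
i=10 t=14 v=7: → [12,18); WM=11
i=11 t=17 v=3: → [12,21); WM=14
i=12 t=13 v=7: → [12,21); WM=14
i=13 t=19 v=9: → [12,23); WM=16
i=14 t=21 v=4: → [12,25); WM=18
i=15 t=21 v=4: → [12,25); WM=18

[0,8)=40 [8,12)=3 [12,25)=46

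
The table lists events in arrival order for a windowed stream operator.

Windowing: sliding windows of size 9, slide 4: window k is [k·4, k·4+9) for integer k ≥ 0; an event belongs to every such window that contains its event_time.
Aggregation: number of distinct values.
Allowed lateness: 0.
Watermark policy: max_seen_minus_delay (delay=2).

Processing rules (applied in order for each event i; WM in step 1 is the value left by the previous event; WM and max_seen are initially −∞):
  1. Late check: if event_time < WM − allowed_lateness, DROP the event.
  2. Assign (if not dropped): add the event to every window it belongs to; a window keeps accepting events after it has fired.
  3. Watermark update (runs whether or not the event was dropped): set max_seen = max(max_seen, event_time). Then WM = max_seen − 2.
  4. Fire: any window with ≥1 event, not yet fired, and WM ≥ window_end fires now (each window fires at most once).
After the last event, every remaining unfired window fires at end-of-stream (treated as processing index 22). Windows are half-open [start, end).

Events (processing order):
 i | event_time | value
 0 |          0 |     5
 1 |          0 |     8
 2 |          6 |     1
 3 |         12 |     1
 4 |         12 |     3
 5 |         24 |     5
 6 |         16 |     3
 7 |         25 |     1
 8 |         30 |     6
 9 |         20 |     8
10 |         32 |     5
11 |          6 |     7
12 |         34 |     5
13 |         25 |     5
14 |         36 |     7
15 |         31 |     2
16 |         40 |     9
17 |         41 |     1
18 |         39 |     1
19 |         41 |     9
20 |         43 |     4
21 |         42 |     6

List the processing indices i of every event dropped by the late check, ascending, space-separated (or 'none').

i=0 t=0 v=5: → [0,9); WM=-2
i=1 t=0 v=8: → [0,9); WM=-2
i=2 t=6 v=1: → [4,13),[0,9); WM=4
i=3 t=12 v=1: → [12,21),[8,17),[4,13); WM=10; [0,9) fires=3
i=4 t=12 v=3: → [12,21),[8,17),[4,13); WM=10
i=5 t=24 v=5: → [24,33),[20,29),[16,25); WM=22; [4,13) fires=2 [8,17) fires=2 [12,21) fires=2
i=6 t=16 v=3: DROP (t<22-0); WM=22
i=7 t=25 v=1: → [24,33),[20,29); WM=23
i=8 t=30 v=6: → [28,37),[24,33); WM=28; [16,25) fires=1
i=9 t=20 v=8: DROP (t<28-0); WM=28
i=10 t=32 v=5: → [32,41),[28,37),[24,33); WM=30; [20,29) fires=2
i=11 t=6 v=7: DROP (t<30-0); WM=30
i=12 t=34 v=5: → [32,41),[28,37); WM=32
i=13 t=25 v=5: DROP (t<32-0); WM=32
i=14 t=36 v=7: → [36,45),[32,41),[28,37); WM=34; [24,33) fires=3
i=15 t=31 v=2: DROP (t<34-0); WM=34
i=16 t=40 v=9: → [40,49),[36,45),[32,41); WM=38; [28,37) fires=3
i=17 t=41 v=1: → [40,49),[36,45); WM=39
i=18 t=39 v=1: → [36,45),[32,41); WM=39
i=19 t=41 v=9: → [40,49),[36,45); WM=39
i=20 t=43 v=4: → [40,49),[36,45); WM=41; [32,41) fires=4
i=21 t=42 v=6: → [40,49),[36,45); WM=41

6 9 11 13 15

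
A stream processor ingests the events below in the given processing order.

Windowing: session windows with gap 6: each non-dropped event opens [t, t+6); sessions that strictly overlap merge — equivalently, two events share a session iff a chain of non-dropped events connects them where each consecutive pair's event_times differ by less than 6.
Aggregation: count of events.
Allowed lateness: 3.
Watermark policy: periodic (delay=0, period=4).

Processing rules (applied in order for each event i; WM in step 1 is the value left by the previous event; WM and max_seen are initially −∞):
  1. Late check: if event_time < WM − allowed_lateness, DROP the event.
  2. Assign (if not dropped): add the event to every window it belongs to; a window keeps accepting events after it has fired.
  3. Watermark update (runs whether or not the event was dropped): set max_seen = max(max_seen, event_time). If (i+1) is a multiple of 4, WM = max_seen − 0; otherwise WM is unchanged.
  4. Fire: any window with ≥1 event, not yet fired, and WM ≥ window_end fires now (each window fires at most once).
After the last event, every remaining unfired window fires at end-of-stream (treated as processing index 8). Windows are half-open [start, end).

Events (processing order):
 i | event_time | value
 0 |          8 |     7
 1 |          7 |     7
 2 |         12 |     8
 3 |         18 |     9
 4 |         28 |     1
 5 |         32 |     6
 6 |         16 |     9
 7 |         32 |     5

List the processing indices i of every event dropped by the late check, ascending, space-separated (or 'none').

none

i=0 t=8 v=7: → [8,14); WM=−∞
i=1 t=7 v=7: → [7,14); WM=−∞
i=2 t=12 v=8: → [7,18); WM=−∞
i=3 t=18 v=9: → [18,24); WM=18
i=4 t=28 v=1: → [28,34); WM=18
i=5 t=32 v=6: → [28,38); WM=18
i=6 t=16 v=9: → [7,24); WM=18
i=7 t=32 v=5: → [28,38); WM=32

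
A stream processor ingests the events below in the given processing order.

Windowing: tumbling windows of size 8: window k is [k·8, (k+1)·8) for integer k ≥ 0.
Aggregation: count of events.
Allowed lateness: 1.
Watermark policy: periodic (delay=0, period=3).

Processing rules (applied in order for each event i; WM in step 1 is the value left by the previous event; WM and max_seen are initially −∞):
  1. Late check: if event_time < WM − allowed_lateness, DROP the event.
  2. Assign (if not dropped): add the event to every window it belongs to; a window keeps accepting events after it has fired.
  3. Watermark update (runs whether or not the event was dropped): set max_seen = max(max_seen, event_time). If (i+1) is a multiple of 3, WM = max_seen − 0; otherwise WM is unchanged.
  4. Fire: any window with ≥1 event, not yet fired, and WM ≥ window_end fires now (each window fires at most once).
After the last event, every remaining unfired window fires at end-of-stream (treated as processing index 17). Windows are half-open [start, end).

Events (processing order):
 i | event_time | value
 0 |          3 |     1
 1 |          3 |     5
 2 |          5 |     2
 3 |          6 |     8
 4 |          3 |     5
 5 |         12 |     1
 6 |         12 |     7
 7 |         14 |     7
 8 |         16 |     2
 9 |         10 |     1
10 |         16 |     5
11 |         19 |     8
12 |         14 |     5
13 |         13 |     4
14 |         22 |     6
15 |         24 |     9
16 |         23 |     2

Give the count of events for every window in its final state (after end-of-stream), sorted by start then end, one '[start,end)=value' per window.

[0,8)=4 [8,16)=3 [16,24)=5 [24,32)=1

i=0 t=3 v=1: → [0,8); WM=−∞
i=1 t=3 v=5: → [0,8); WM=−∞
i=2 t=5 v=2: → [0,8); WM=5
i=3 t=6 v=8: → [0,8); WM=5
i=4 t=3 v=5: DROP (t<5-1); WM=5
i=5 t=12 v=1: → [8,16); WM=12; [0,8) fires=4
i=6 t=12 v=7: → [8,16); WM=12
i=7 t=14 v=7: → [8,16); WM=12
i=8 t=16 v=2: → [16,24); WM=16; [8,16) fires=3
i=9 t=10 v=1: DROP (t<16-1); WM=16
i=10 t=16 v=5: → [16,24); WM=16
i=11 t=19 v=8: → [16,24); WM=19
i=12 t=14 v=5: DROP (t<19-1); WM=19
i=13 t=13 v=4: DROP (t<19-1); WM=19
i=14 t=22 v=6: → [16,24); WM=22
i=15 t=24 v=9: → [24,32); WM=22
i=16 t=23 v=2: → [16,24); WM=22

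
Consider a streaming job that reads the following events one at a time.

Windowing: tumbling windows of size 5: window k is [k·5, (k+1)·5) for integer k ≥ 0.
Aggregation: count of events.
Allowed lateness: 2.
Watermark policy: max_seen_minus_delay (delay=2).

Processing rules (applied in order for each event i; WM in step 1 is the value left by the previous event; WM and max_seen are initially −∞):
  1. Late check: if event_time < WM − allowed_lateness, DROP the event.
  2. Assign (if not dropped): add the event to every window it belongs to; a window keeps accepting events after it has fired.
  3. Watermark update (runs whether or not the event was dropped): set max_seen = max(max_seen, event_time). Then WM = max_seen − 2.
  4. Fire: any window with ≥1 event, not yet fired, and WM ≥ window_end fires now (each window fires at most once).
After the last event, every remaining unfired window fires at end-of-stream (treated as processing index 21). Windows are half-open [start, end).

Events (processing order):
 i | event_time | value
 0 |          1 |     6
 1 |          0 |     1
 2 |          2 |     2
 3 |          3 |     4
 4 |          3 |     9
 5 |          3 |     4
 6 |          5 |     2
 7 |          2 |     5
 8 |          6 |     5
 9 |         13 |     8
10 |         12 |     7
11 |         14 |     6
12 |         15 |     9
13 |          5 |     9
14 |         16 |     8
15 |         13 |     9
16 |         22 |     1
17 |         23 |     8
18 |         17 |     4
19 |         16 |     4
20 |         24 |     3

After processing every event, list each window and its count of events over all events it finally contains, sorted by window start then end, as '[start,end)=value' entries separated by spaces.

i=0 t=1 v=6: → [0,5); WM=-1
i=1 t=0 v=1: → [0,5); WM=-1
i=2 t=2 v=2: → [0,5); WM=0
i=3 t=3 v=4: → [0,5); WM=1
i=4 t=3 v=9: → [0,5); WM=1
i=5 t=3 v=4: → [0,5); WM=1
i=6 t=5 v=2: → [5,10); WM=3
i=7 t=2 v=5: → [0,5); WM=3
i=8 t=6 v=5: → [5,10); WM=4
i=9 t=13 v=8: → [10,15); WM=11; [0,5) fires=7 [5,10) fires=2
i=10 t=12 v=7: → [10,15); WM=11
i=11 t=14 v=6: → [10,15); WM=12
i=12 t=15 v=9: → [15,20); WM=13
i=13 t=5 v=9: DROP (t<13-2); WM=13
i=14 t=16 v=8: → [15,20); WM=14
i=15 t=13 v=9: → [10,15); WM=14
i=16 t=22 v=1: → [20,25); WM=20; [10,15) fires=4 [15,20) fires=2
i=17 t=23 v=8: → [20,25); WM=21
i=18 t=17 v=4: DROP (t<21-2); WM=21
i=19 t=16 v=4: DROP (t<21-2); WM=21
i=20 t=24 v=3: → [20,25); WM=22

[0,5)=7 [5,10)=2 [10,15)=4 [15,20)=2 [20,25)=3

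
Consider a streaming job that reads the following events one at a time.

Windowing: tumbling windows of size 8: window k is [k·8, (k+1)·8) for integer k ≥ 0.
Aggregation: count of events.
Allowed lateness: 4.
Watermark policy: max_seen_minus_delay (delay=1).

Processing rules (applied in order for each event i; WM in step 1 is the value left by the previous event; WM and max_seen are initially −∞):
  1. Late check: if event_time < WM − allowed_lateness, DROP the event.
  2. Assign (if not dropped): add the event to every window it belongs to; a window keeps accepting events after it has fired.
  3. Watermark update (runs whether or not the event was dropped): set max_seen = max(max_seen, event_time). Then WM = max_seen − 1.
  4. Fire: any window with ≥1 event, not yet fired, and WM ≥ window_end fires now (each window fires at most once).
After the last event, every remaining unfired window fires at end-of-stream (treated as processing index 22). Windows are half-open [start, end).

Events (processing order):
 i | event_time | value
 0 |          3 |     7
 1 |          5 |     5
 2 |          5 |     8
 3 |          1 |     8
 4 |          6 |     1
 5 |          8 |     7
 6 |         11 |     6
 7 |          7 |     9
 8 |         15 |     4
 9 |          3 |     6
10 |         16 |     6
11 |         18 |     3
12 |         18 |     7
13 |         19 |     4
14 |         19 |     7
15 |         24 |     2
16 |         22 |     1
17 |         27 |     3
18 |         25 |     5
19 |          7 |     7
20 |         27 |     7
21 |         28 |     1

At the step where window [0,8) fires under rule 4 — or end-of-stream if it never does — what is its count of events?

5

i=0 t=3 v=7: → [0,8); WM=2
i=1 t=5 v=5: → [0,8); WM=4
i=2 t=5 v=8: → [0,8); WM=4
i=3 t=1 v=8: → [0,8); WM=4
i=4 t=6 v=1: → [0,8); WM=5
i=5 t=8 v=7: → [8,16); WM=7
i=6 t=11 v=6: → [8,16); WM=10; [0,8) fires=5
i=7 t=7 v=9: → [0,8); WM=10
i=8 t=15 v=4: → [8,16); WM=14
i=9 t=3 v=6: DROP (t<14-4); WM=14
i=10 t=16 v=6: → [16,24); WM=15
i=11 t=18 v=3: → [16,24); WM=17; [8,16) fires=3
i=12 t=18 v=7: → [16,24); WM=17
i=13 t=19 v=4: → [16,24); WM=18
i=14 t=19 v=7: → [16,24); WM=18
i=15 t=24 v=2: → [24,32); WM=23
i=16 t=22 v=1: → [16,24); WM=23
i=17 t=27 v=3: → [24,32); WM=26; [16,24) fires=6
i=18 t=25 v=5: → [24,32); WM=26
i=19 t=7 v=7: DROP (t<26-4); WM=26
i=20 t=27 v=7: → [24,32); WM=26
i=21 t=28 v=1: → [24,32); WM=27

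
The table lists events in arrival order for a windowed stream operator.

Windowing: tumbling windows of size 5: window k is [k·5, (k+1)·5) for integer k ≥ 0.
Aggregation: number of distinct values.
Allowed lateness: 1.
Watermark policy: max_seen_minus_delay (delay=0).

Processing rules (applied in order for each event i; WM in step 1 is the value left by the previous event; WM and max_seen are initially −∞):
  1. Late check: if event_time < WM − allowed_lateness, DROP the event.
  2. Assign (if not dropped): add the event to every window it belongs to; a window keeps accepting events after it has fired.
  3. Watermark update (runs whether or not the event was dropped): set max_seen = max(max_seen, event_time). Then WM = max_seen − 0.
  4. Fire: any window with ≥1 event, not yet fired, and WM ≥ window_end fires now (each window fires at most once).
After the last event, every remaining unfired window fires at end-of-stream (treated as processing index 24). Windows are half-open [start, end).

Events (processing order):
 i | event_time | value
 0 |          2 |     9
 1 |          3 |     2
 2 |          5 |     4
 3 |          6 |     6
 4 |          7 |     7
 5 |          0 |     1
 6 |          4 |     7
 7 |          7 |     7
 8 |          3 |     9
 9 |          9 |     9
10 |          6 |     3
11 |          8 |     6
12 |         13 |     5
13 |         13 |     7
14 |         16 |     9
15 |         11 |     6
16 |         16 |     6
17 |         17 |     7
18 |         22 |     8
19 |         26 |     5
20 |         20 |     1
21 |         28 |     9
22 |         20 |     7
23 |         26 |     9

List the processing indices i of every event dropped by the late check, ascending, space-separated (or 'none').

5 6 8 10 15 20 22 23

i=0 t=2 v=9: → [0,5); WM=2
i=1 t=3 v=2: → [0,5); WM=3
i=2 t=5 v=4: → [5,10); WM=5; [0,5) fires=2
i=3 t=6 v=6: → [5,10); WM=6
i=4 t=7 v=7: → [5,10); WM=7
i=5 t=0 v=1: DROP (t<7-1); WM=7
i=6 t=4 v=7: DROP (t<7-1); WM=7
i=7 t=7 v=7: → [5,10); WM=7
i=8 t=3 v=9: DROP (t<7-1); WM=7
i=9 t=9 v=9: → [5,10); WM=9
i=10 t=6 v=3: DROP (t<9-1); WM=9
i=11 t=8 v=6: → [5,10); WM=9
i=12 t=13 v=5: → [10,15); WM=13; [5,10) fires=4
i=13 t=13 v=7: → [10,15); WM=13
i=14 t=16 v=9: → [15,20); WM=16; [10,15) fires=2
i=15 t=11 v=6: DROP (t<16-1); WM=16
i=16 t=16 v=6: → [15,20); WM=16
i=17 t=17 v=7: → [15,20); WM=17
i=18 t=22 v=8: → [20,25); WM=22; [15,20) fires=3
i=19 t=26 v=5: → [25,30); WM=26; [20,25) fires=1
i=20 t=20 v=1: DROP (t<26-1); WM=26
i=21 t=28 v=9: → [25,30); WM=28
i=22 t=20 v=7: DROP (t<28-1); WM=28
i=23 t=26 v=9: DROP (t<28-1); WM=28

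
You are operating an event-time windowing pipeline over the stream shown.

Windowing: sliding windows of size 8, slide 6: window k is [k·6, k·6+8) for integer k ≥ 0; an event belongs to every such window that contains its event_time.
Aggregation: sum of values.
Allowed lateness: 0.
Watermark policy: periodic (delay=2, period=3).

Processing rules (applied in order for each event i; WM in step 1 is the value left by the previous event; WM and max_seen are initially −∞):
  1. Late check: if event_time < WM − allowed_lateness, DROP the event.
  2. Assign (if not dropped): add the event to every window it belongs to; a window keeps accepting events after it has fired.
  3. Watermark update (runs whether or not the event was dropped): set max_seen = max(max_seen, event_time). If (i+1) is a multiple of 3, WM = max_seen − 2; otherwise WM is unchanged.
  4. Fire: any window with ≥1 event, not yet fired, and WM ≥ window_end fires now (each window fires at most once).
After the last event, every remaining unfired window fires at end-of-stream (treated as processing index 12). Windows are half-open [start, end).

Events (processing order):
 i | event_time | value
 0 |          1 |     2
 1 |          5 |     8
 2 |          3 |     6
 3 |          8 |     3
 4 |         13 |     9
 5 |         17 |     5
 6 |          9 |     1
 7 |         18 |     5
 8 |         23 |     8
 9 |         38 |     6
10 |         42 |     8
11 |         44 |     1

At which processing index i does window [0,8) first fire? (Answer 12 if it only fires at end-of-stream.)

i=0 t=1 v=2: → [0,8); WM=−∞
i=1 t=5 v=8: → [0,8); WM=−∞
i=2 t=3 v=6: → [0,8); WM=3
i=3 t=8 v=3: → [6,14); WM=3
i=4 t=13 v=9: → [12,20),[6,14); WM=3
i=5 t=17 v=5: → [12,20); WM=15; [0,8) fires=16 [6,14) fires=12
i=6 t=9 v=1: DROP (t<15-0); WM=15
i=7 t=18 v=5: → [18,26),[12,20); WM=15
i=8 t=23 v=8: → [18,26); WM=21; [12,20) fires=19
i=9 t=38 v=6: → [36,44); WM=21
i=10 t=42 v=8: → [42,50),[36,44); WM=21
i=11 t=44 v=1: → [42,50); WM=42; [18,26) fires=13

5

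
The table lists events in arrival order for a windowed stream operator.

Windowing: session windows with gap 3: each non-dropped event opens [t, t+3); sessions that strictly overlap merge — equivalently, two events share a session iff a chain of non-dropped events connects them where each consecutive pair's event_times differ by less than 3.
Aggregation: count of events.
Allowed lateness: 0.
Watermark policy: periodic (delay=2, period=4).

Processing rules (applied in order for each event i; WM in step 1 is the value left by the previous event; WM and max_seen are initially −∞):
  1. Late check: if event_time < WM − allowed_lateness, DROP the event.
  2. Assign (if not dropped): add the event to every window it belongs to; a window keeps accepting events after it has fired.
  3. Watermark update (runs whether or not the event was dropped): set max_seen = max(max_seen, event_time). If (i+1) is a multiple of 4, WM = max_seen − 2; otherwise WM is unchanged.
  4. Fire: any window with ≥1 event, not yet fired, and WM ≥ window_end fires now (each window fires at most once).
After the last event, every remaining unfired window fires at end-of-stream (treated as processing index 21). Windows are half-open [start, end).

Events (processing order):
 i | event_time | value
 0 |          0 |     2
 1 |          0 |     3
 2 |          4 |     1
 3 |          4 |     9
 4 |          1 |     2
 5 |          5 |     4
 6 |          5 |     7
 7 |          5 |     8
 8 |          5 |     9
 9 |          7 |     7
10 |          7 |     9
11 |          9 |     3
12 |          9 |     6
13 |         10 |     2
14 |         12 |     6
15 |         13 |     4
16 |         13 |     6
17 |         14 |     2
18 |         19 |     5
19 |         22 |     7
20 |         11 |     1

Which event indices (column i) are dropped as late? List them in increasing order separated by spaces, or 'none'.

i=0 t=0 v=2: → [0,3); WM=−∞
i=1 t=0 v=3: → [0,3); WM=−∞
i=2 t=4 v=1: → [4,7); WM=−∞
i=3 t=4 v=9: → [4,7); WM=2
i=4 t=1 v=2: DROP (t<2-0); WM=2
i=5 t=5 v=4: → [4,8); WM=2
i=6 t=5 v=7: → [4,8); WM=2
i=7 t=5 v=8: → [4,8); WM=3
i=8 t=5 v=9: → [4,8); WM=3
i=9 t=7 v=7: → [4,10); WM=3
i=10 t=7 v=9: → [4,10); WM=3
i=11 t=9 v=3: → [4,12); WM=7
i=12 t=9 v=6: → [4,12); WM=7
i=13 t=10 v=2: → [4,13); WM=7
i=14 t=12 v=6: → [4,15); WM=7
i=15 t=13 v=4: → [4,16); WM=11
i=16 t=13 v=6: → [4,16); WM=11
i=17 t=14 v=2: → [4,17); WM=11
i=18 t=19 v=5: → [19,22); WM=11
i=19 t=22 v=7: → [22,25); WM=20
i=20 t=11 v=1: DROP (t<20-0); WM=20

4 20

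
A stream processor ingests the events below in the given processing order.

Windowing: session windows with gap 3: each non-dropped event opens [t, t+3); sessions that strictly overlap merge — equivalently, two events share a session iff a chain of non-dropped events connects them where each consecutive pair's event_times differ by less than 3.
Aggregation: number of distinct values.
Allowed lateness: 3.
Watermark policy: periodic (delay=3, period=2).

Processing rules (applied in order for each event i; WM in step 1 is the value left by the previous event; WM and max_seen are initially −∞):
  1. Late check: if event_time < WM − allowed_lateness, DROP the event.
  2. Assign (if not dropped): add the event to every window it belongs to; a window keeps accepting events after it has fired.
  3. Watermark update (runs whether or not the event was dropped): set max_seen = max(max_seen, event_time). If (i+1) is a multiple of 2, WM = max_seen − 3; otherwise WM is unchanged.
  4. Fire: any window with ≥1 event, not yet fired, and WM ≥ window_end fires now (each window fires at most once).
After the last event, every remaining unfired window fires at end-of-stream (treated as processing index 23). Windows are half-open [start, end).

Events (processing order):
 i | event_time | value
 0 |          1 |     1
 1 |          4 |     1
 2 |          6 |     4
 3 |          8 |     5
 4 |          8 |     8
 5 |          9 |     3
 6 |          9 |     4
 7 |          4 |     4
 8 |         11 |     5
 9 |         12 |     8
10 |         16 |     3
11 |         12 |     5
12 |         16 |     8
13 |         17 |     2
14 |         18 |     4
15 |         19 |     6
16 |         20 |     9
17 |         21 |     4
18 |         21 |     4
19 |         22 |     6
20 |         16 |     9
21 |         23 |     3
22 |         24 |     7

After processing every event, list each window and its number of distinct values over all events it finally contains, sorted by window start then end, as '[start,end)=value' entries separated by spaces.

[1,4)=1 [4,15)=5 [16,27)=7

i=0 t=1 v=1: → [1,4); WM=−∞
i=1 t=4 v=1: → [4,7); WM=1
i=2 t=6 v=4: → [4,9); WM=1
i=3 t=8 v=5: → [4,11); WM=5
i=4 t=8 v=8: → [4,11); WM=5
i=5 t=9 v=3: → [4,12); WM=6
i=6 t=9 v=4: → [4,12); WM=6
i=7 t=4 v=4: → [4,12); WM=6
i=8 t=11 v=5: → [4,14); WM=6
i=9 t=12 v=8: → [4,15); WM=9
i=10 t=16 v=3: → [16,19); WM=9
i=11 t=12 v=5: → [4,15); WM=13
i=12 t=16 v=8: → [16,19); WM=13
i=13 t=17 v=2: → [16,20); WM=14
i=14 t=18 v=4: → [16,21); WM=14
i=15 t=19 v=6: → [16,22); WM=16
i=16 t=20 v=9: → [16,23); WM=16
i=17 t=21 v=4: → [16,24); WM=18
i=18 t=21 v=4: → [16,24); WM=18
i=19 t=22 v=6: → [16,25); WM=19
i=20 t=16 v=9: → [16,25); WM=19
i=21 t=23 v=3: → [16,26); WM=20
i=22 t=24 v=7: → [16,27); WM=20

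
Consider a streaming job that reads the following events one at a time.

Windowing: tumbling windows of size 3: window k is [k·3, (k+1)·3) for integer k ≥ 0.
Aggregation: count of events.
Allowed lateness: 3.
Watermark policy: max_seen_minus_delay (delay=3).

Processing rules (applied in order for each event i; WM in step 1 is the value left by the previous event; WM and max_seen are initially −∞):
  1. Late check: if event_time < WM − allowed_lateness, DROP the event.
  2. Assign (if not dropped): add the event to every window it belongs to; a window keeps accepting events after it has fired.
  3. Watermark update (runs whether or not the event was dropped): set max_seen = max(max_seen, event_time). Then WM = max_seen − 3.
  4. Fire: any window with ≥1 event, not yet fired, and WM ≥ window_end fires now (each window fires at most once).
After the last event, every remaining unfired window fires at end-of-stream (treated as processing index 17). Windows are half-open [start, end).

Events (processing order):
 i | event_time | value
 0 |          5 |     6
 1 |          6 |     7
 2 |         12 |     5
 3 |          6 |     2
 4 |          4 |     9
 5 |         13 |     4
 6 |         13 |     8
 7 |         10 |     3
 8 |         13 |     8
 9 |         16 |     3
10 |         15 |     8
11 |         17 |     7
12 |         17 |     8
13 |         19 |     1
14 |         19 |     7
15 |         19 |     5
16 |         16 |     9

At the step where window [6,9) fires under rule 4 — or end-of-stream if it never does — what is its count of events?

i=0 t=5 v=6: → [3,6); WM=2
i=1 t=6 v=7: → [6,9); WM=3
i=2 t=12 v=5: → [12,15); WM=9; [3,6) fires=1 [6,9) fires=1
i=3 t=6 v=2: → [6,9); WM=9
i=4 t=4 v=9: DROP (t<9-3); WM=9
i=5 t=13 v=4: → [12,15); WM=10
i=6 t=13 v=8: → [12,15); WM=10
i=7 t=10 v=3: → [9,12); WM=10
i=8 t=13 v=8: → [12,15); WM=10
i=9 t=16 v=3: → [15,18); WM=13; [9,12) fires=1
i=10 t=15 v=8: → [15,18); WM=13
i=11 t=17 v=7: → [15,18); WM=14
i=12 t=17 v=8: → [15,18); WM=14
i=13 t=19 v=1: → [18,21); WM=16; [12,15) fires=4
i=14 t=19 v=7: → [18,21); WM=16
i=15 t=19 v=5: → [18,21); WM=16
i=16 t=16 v=9: → [15,18); WM=16

1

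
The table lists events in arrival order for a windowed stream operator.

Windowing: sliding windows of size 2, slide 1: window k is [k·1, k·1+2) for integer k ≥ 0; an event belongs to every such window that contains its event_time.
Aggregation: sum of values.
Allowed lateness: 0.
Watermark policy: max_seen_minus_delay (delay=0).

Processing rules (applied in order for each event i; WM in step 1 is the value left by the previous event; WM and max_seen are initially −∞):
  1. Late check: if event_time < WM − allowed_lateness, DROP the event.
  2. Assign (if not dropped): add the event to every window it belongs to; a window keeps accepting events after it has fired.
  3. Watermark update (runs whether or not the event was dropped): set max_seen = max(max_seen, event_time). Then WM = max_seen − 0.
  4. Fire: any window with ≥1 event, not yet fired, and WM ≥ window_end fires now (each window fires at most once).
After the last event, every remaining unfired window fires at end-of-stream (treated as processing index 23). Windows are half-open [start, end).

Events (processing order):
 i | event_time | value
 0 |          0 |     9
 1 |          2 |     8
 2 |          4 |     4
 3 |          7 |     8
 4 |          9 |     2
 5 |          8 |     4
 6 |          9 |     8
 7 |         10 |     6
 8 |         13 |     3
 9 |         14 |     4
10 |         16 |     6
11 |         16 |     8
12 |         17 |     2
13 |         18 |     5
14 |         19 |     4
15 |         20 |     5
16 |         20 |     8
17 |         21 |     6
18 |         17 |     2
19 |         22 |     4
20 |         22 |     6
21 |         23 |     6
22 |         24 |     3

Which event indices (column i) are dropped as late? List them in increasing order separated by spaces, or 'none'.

5 18

i=0 t=0 v=9: → [0,2); WM=0
i=1 t=2 v=8: → [2,4),[1,3); WM=2; [0,2) fires=9
i=2 t=4 v=4: → [4,6),[3,5); WM=4; [1,3) fires=8 [2,4) fires=8
i=3 t=7 v=8: → [7,9),[6,8); WM=7; [3,5) fires=4 [4,6) fires=4
i=4 t=9 v=2: → [9,11),[8,10); WM=9; [6,8) fires=8 [7,9) fires=8
i=5 t=8 v=4: DROP (t<9-0); WM=9
i=6 t=9 v=8: → [9,11),[8,10); WM=9
i=7 t=10 v=6: → [10,12),[9,11); WM=10; [8,10) fires=10
i=8 t=13 v=3: → [13,15),[12,14); WM=13; [9,11) fires=16 [10,12) fires=6
i=9 t=14 v=4: → [14,16),[13,15); WM=14; [12,14) fires=3
i=10 t=16 v=6: → [16,18),[15,17); WM=16; [13,15) fires=7 [14,16) fires=4
i=11 t=16 v=8: → [16,18),[15,17); WM=16
i=12 t=17 v=2: → [17,19),[16,18); WM=17; [15,17) fires=14
i=13 t=18 v=5: → [18,20),[17,19); WM=18; [16,18) fires=16
i=14 t=19 v=4: → [19,21),[18,20); WM=19; [17,19) fires=7
i=15 t=20 v=5: → [20,22),[19,21); WM=20; [18,20) fires=9
i=16 t=20 v=8: → [20,22),[19,21); WM=20
i=17 t=21 v=6: → [21,23),[20,22); WM=21; [19,21) fires=17
i=18 t=17 v=2: DROP (t<21-0); WM=21
i=19 t=22 v=4: → [22,24),[21,23); WM=22; [20,22) fires=19
i=20 t=22 v=6: → [22,24),[21,23); WM=22
i=21 t=23 v=6: → [23,25),[22,24); WM=23; [21,23) fires=16
i=22 t=24 v=3: → [24,26),[23,25); WM=24; [22,24) fires=16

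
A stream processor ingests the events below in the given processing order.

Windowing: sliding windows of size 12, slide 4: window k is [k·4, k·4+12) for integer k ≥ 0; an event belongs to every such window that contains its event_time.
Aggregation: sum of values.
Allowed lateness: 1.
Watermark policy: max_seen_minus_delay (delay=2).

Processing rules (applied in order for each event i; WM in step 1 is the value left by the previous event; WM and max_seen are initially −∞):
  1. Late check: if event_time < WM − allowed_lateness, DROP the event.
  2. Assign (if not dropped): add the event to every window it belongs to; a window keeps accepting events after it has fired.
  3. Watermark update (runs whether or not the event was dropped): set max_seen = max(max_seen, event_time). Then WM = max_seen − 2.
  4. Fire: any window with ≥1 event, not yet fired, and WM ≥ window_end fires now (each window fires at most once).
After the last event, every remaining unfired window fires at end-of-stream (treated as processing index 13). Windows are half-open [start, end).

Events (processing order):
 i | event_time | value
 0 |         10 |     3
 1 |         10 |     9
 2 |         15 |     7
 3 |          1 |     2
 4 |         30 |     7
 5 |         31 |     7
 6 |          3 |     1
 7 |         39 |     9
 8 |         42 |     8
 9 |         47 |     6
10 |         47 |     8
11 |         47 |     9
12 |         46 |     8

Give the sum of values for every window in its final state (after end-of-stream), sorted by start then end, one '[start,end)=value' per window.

[0,12)=12 [4,16)=19 [8,20)=19 [12,24)=7 [20,32)=14 [24,36)=14 [28,40)=23 [32,44)=17 [36,48)=48 [40,52)=39 [44,56)=31

i=0 t=10 v=3: → [8,20),[4,16),[0,12); WM=8
i=1 t=10 v=9: → [8,20),[4,16),[0,12); WM=8
i=2 t=15 v=7: → [12,24),[8,20),[4,16); WM=13; [0,12) fires=12
i=3 t=1 v=2: DROP (t<13-1); WM=13
i=4 t=30 v=7: → [28,40),[24,36),[20,32); WM=28; [4,16) fires=19 [8,20) fires=19 [12,24) fires=7
i=5 t=31 v=7: → [28,40),[24,36),[20,32); WM=29
i=6 t=3 v=1: DROP (t<29-1); WM=29
i=7 t=39 v=9: → [36,48),[32,44),[28,40); WM=37; [20,32) fires=14 [24,36) fires=14
i=8 t=42 v=8: → [40,52),[36,48),[32,44); WM=40; [28,40) fires=23
i=9 t=47 v=6: → [44,56),[40,52),[36,48); WM=45; [32,44) fires=17
i=10 t=47 v=8: → [44,56),[40,52),[36,48); WM=45
i=11 t=47 v=9: → [44,56),[40,52),[36,48); WM=45
i=12 t=46 v=8: → [44,56),[40,52),[36,48); WM=45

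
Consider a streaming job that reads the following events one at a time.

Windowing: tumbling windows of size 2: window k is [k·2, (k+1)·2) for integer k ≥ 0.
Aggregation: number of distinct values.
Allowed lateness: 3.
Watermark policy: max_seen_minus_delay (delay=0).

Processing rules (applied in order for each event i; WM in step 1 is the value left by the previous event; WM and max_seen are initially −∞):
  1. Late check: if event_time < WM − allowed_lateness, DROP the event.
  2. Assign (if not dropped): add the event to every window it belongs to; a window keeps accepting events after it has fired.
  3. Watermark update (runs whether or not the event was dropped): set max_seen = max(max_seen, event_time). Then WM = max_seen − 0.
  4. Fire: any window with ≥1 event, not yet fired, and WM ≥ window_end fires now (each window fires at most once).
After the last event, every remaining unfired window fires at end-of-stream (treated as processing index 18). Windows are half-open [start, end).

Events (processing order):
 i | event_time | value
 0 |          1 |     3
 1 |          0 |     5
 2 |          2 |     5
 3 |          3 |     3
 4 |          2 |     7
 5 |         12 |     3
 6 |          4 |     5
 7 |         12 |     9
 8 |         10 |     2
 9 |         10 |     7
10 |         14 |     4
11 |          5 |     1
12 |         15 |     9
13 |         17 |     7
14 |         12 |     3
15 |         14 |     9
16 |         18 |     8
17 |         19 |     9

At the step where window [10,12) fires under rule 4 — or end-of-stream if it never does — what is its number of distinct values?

1

i=0 t=1 v=3: → [0,2); WM=1
i=1 t=0 v=5: → [0,2); WM=1
i=2 t=2 v=5: → [2,4); WM=2; [0,2) fires=2
i=3 t=3 v=3: → [2,4); WM=3
i=4 t=2 v=7: → [2,4); WM=3
i=5 t=12 v=3: → [12,14); WM=12; [2,4) fires=3
i=6 t=4 v=5: DROP (t<12-3); WM=12
i=7 t=12 v=9: → [12,14); WM=12
i=8 t=10 v=2: → [10,12); WM=12; [10,12) fires=1
i=9 t=10 v=7: → [10,12); WM=12
i=10 t=14 v=4: → [14,16); WM=14; [12,14) fires=2
i=11 t=5 v=1: DROP (t<14-3); WM=14
i=12 t=15 v=9: → [14,16); WM=15
i=13 t=17 v=7: → [16,18); WM=17; [14,16) fires=2
i=14 t=12 v=3: DROP (t<17-3); WM=17
i=15 t=14 v=9: → [14,16); WM=17
i=16 t=18 v=8: → [18,20); WM=18; [16,18) fires=1
i=17 t=19 v=9: → [18,20); WM=19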